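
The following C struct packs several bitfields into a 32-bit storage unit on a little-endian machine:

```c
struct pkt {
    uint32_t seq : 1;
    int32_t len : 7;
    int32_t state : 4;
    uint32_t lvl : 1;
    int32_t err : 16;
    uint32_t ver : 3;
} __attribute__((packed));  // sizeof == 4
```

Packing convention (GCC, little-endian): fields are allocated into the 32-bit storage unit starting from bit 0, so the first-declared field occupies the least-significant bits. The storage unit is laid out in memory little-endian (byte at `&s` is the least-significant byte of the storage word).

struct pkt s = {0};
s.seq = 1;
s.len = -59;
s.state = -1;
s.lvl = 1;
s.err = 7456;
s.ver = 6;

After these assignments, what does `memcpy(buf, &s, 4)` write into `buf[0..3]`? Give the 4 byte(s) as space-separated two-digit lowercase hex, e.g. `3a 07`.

8b 1f a4 c3

seq (1b) val=1 bits=0x1 at bit 0: 0x00000001
len (7b) val=-59 bits=0x45 at bit 1: 0x0000008b
state (4b) val=-1 bits=0xf at bit 8: 0x00000f8b
lvl (1b) val=1 bits=0x1 at bit 12: 0x00001f8b
err (16b) val=7456 bits=0x1d20 at bit 13: 0x03a41f8b
ver (3b) val=6 bits=0x6 at bit 29: 0xc3a41f8b
word = 0xc3a41f8b → little-endian bytes:
  [0]=0x8b  [1]=0x1f  [2]=0xa4  [3]=0xc3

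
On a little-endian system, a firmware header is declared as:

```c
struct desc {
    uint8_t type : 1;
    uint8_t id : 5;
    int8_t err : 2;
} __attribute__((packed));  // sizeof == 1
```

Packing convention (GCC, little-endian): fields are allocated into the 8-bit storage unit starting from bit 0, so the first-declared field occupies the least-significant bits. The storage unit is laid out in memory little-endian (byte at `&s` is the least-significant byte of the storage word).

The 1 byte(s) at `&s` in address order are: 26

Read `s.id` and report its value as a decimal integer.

19

[0]=0x26 (little-endian) → word 0x26
type:1 @ bit 0 → (0x26>>0)&0x1 = 0x0
id:5 @ bit 1 → (0x26>>1)&0x1f = 0x13  ←
err:2 @ bit 6 → (0x26>>6)&0x3 = 0x0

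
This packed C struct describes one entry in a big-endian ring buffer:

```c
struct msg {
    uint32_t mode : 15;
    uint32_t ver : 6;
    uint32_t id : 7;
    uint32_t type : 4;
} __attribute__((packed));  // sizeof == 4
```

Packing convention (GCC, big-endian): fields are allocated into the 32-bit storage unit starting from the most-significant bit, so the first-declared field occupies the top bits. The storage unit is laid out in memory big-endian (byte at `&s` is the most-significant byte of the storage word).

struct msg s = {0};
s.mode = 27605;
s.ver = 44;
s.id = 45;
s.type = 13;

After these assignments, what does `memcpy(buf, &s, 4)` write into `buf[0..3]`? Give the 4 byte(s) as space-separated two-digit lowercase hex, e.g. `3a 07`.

d7 ab 62 dd

[17+:15] mode=27605 & 0x7fff = 0x6bd5; word=0xd7aa0000
[11+:6] ver=44 & 0x3f = 0x2c; word=0xd7ab6000
[4+:7] id=45 & 0x7f = 0x2d; word=0xd7ab62d0
[0+:4] type=13 & 0xf = 0xd; word=0xd7ab62dd
word = 0xd7ab62dd → big-endian bytes:
  [0]=0xd7  [1]=0xab  [2]=0x62  [3]=0xdd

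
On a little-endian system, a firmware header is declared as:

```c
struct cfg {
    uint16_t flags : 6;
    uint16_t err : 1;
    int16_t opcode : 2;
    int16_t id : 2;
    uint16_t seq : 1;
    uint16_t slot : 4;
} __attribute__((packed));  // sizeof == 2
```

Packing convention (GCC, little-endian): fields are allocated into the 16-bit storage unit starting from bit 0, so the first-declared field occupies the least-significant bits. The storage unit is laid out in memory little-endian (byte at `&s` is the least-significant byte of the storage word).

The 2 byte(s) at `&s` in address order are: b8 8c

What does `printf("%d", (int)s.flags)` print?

[0]=0xb8 [1]=0x8c (little-endian) → word 0x8cb8
flags [0+:6] = (word>>0) & 0x3f = 56  ←
err [6+:1] = (word>>6) & 0x1 = 0
opcode [7+:2] = (word>>7) & 0x3 = 1
id [9+:2] = (word>>9) & 0x3 = 2
seq [11+:1] = (word>>11) & 0x1 = 1
slot [12+:4] = (word>>12) & 0xf = 8

56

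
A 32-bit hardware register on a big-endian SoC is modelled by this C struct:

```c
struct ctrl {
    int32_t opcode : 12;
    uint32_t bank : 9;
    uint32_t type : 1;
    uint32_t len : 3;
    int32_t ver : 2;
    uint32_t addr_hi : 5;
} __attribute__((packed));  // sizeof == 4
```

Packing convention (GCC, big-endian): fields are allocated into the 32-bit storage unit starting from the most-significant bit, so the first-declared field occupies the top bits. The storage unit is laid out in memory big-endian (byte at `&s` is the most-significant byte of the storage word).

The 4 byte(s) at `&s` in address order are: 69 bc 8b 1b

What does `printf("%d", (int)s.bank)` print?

401

[0]=0x69 [1]=0xbc [2]=0x8b [3]=0x1b (big-endian) → word 0x69bc8b1b
opcode [20+:12] = (word>>20) & 0xfff = 1691
bank [11+:9] = (word>>11) & 0x1ff = 401  ←
type [10+:1] = (word>>10) & 0x1 = 0
len [7+:3] = (word>>7) & 0x7 = 6
ver [5+:2] = (word>>5) & 0x3 = 0
addr_hi [0+:5] = (word>>0) & 0x1f = 27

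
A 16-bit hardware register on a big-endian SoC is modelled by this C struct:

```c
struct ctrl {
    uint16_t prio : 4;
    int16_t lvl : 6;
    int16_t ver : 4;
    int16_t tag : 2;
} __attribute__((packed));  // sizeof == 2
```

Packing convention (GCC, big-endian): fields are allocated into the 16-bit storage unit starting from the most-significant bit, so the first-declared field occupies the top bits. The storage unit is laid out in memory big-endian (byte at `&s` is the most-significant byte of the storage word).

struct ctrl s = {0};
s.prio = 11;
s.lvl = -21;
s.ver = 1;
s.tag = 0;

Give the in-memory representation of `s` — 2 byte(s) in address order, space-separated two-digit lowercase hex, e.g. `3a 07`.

prio:4 = 11 → 0xb << 12 → word 0xb000
lvl:6 = -21 → 0x2b << 6 → word 0xbac0
ver:4 = 1 → 0x1 << 2 → word 0xbac4
tag:2 = 0 → 0x0 << 0 → word 0xbac4
word = 0xbac4 → big-endian bytes:
  [0]=0xba  [1]=0xc4

ba c4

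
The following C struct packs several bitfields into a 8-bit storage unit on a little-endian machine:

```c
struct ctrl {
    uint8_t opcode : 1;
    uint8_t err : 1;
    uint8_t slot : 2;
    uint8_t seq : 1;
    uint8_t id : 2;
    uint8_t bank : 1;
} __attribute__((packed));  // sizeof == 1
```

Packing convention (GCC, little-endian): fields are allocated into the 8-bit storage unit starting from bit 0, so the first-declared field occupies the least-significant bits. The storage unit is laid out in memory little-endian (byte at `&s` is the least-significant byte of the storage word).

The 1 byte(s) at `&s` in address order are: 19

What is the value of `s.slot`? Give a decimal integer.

2

[0]=0x19 (little-endian) → word 0x19
opcode [0+:1] = (word>>0) & 0x1 = 1
err [1+:1] = (word>>1) & 0x1 = 0
slot [2+:2] = (word>>2) & 0x3 = 2  ←
seq [4+:1] = (word>>4) & 0x1 = 1
id [5+:2] = (word>>5) & 0x3 = 0
bank [7+:1] = (word>>7) & 0x1 = 0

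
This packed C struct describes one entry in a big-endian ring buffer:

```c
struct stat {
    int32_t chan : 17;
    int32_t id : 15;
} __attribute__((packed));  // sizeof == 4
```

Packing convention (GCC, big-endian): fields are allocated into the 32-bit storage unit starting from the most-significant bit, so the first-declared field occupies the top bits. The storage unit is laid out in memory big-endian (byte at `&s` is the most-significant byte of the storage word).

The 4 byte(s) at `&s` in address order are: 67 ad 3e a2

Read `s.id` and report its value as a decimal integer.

[0]=0x67 [1]=0xad [2]=0x3e [3]=0xa2 (big-endian) → word 0x67ad3ea2
chan:17 @ bit 15 → (0x67ad3ea2>>15)&0x1ffff = 0xcf5a
id:15 @ bit 0 → (0x67ad3ea2>>0)&0x7fff = 0x3ea2  ←
id signed 15b, MSB=0: value = 16034

16034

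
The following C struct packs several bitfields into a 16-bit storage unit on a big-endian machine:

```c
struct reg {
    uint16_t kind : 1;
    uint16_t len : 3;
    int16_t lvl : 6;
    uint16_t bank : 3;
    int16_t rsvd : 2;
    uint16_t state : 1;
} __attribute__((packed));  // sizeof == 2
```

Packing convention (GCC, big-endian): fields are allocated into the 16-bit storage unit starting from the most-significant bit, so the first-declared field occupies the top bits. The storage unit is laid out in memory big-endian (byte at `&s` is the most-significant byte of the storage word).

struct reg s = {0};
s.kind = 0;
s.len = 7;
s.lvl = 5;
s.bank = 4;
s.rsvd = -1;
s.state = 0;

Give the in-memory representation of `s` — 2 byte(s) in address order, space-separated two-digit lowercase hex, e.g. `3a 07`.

kind (1b) val=0 bits=0x0 at bit 15: 0x0000
len (3b) val=7 bits=0x7 at bit 12: 0x7000
lvl (6b) val=5 bits=0x5 at bit 6: 0x7140
bank (3b) val=4 bits=0x4 at bit 3: 0x7160
rsvd (2b) val=-1 bits=0x3 at bit 1: 0x7166
state (1b) val=0 bits=0x0 at bit 0: 0x7166
word = 0x7166 → big-endian bytes:
  [0]=0x71  [1]=0x66

71 66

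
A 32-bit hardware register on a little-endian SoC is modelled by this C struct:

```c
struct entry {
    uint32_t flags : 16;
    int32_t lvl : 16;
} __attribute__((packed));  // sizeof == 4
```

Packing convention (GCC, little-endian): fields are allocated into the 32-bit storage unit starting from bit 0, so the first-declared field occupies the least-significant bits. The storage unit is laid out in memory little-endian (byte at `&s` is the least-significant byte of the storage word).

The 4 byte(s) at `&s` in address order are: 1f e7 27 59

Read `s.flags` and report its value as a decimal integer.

59167

[0]=0x1f [1]=0xe7 [2]=0x27 [3]=0x59 (little-endian) → word 0x5927e71f
flags:16 @ bit 0 → (0x5927e71f>>0)&0xffff = 0xe71f  ←
lvl:16 @ bit 16 → (0x5927e71f>>16)&0xffff = 0x5927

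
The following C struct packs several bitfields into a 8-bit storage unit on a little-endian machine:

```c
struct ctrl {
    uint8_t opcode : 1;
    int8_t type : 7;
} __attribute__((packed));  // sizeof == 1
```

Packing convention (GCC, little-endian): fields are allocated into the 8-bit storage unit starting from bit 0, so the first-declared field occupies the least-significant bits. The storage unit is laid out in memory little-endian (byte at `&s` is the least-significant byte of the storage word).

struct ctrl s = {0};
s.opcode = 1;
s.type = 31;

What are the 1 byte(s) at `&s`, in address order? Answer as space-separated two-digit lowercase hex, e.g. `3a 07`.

opcode:1 = 1 → 0x1 << 0 → word 0x01
type:7 = 31 → 0x1f << 1 → word 0x3f
word = 0x3f → little-endian bytes:
  [0]=0x3f

3f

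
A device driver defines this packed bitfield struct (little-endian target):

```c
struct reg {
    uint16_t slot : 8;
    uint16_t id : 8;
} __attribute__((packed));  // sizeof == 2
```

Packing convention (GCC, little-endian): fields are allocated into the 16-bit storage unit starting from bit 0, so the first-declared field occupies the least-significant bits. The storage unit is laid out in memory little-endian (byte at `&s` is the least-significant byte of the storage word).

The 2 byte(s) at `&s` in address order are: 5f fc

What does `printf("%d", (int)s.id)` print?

[0]=0x5f [1]=0xfc (little-endian) → word 0xfc5f
slot:8 @ bit 0 → (0xfc5f>>0)&0xff = 0x5f
id:8 @ bit 8 → (0xfc5f>>8)&0xff = 0xfc  ←

252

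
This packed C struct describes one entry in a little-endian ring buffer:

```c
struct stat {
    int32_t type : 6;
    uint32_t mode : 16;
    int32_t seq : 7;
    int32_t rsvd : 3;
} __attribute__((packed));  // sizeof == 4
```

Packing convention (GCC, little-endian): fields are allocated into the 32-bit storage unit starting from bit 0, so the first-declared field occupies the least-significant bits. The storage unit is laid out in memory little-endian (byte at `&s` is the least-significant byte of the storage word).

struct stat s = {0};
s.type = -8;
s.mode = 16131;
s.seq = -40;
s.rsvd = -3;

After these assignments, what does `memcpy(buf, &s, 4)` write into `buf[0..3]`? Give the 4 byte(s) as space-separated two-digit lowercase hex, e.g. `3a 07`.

[0+:6] type=-8 & 0x3f = 0x38; word=0x00000038
[6+:16] mode=16131 & 0xffff = 0x3f03; word=0x000fc0f8
[22+:7] seq=-40 & 0x7f = 0x58; word=0x160fc0f8
[29+:3] rsvd=-3 & 0x7 = 0x5; word=0xb60fc0f8
word = 0xb60fc0f8 → little-endian bytes:
  [0]=0xf8  [1]=0xc0  [2]=0x0f  [3]=0xb6

f8 c0 0f b6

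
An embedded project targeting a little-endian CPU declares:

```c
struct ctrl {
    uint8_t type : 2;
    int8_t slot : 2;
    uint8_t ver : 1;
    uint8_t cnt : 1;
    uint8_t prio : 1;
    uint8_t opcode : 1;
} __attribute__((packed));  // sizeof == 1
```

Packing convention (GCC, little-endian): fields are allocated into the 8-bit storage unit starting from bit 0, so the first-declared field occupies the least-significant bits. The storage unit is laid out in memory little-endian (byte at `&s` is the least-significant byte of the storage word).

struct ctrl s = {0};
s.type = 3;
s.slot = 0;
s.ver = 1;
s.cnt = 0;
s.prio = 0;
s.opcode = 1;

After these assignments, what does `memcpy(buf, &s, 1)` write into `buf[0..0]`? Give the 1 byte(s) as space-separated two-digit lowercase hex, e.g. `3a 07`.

93

[0+:2] type=3 & 0x3 = 0x3; word=0x03
[2+:2] slot=0 & 0x3 = 0x0; word=0x03
[4+:1] ver=1 & 0x1 = 0x1; word=0x13
[5+:1] cnt=0 & 0x1 = 0x0; word=0x13
[6+:1] prio=0 & 0x1 = 0x0; word=0x13
[7+:1] opcode=1 & 0x1 = 0x1; word=0x93
word = 0x93 → little-endian bytes:
  [0]=0x93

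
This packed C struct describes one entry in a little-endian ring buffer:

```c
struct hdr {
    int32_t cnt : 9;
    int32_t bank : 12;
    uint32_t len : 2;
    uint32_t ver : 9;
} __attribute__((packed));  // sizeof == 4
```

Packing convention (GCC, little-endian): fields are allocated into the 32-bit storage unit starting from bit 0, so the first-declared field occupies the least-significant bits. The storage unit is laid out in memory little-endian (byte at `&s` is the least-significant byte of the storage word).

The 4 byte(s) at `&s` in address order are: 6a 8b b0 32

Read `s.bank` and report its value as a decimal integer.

-1979

[0]=0x6a [1]=0x8b [2]=0xb0 [3]=0x32 (little-endian) → word 0x32b08b6a
cnt:9 @ bit 0 → (0x32b08b6a>>0)&0x1ff = 0x16a
bank:12 @ bit 9 → (0x32b08b6a>>9)&0xfff = 0x845  ←
len:2 @ bit 21 → (0x32b08b6a>>21)&0x3 = 0x1
ver:9 @ bit 23 → (0x32b08b6a>>23)&0x1ff = 0x65
bank signed 12b, MSB=1: 2117 - 4096 = -1979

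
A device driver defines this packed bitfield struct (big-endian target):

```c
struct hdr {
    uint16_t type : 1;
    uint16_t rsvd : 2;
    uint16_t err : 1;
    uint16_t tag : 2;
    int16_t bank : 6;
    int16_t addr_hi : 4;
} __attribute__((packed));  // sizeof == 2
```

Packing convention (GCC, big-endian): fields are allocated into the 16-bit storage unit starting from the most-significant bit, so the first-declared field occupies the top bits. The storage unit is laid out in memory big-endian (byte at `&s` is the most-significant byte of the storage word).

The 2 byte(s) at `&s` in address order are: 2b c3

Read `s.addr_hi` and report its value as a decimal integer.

3

[0]=0x2b [1]=0xc3 (big-endian) → word 0x2bc3
type:1 @ bit 15 → (0x2bc3>>15)&0x1 = 0x0
rsvd:2 @ bit 13 → (0x2bc3>>13)&0x3 = 0x1
err:1 @ bit 12 → (0x2bc3>>12)&0x1 = 0x0
tag:2 @ bit 10 → (0x2bc3>>10)&0x3 = 0x2
bank:6 @ bit 4 → (0x2bc3>>4)&0x3f = 0x3c
addr_hi:4 @ bit 0 → (0x2bc3>>0)&0xf = 0x3  ←
addr_hi signed 4b, MSB=0: value = 3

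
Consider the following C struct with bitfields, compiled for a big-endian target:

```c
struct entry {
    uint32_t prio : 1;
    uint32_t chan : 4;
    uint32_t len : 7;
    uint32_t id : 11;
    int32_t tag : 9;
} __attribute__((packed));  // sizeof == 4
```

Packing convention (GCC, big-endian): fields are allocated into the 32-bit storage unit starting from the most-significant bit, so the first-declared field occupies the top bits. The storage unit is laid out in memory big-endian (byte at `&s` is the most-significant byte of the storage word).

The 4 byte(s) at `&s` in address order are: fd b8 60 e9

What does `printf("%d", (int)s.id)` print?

[0]=0xfd [1]=0xb8 [2]=0x60 [3]=0xe9 (big-endian) → word 0xfdb860e9
prio [31+:1] = (word>>31) & 0x1 = 1
chan [27+:4] = (word>>27) & 0xf = 15
len [20+:7] = (word>>20) & 0x7f = 91
id [9+:11] = (word>>9) & 0x7ff = 1072  ←
tag [0+:9] = (word>>0) & 0x1ff = 233

1072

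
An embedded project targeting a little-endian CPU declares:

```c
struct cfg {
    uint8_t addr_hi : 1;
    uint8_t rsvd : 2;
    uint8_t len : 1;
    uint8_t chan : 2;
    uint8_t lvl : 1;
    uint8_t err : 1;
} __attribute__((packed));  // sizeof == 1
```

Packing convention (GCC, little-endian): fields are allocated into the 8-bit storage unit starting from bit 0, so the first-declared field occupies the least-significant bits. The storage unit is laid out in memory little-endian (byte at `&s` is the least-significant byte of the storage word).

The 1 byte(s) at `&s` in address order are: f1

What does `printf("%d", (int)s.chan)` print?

3

[0]=0xf1 (little-endian) → word 0xf1
addr_hi [0+:1] = (word>>0) & 0x1 = 1
rsvd [1+:2] = (word>>1) & 0x3 = 0
len [3+:1] = (word>>3) & 0x1 = 0
chan [4+:2] = (word>>4) & 0x3 = 3  ←
lvl [6+:1] = (word>>6) & 0x1 = 1
err [7+:1] = (word>>7) & 0x1 = 1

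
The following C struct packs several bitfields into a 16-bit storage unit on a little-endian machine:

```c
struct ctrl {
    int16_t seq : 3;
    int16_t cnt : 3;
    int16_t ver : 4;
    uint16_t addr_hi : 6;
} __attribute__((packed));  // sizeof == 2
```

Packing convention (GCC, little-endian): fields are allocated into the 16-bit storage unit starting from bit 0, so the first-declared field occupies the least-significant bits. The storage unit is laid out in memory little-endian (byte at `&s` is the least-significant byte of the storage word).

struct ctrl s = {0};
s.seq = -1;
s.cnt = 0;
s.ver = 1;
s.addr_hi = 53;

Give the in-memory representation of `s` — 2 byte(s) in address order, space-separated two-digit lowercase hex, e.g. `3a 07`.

47 d4

seq (3b) val=-1 bits=0x7 at bit 0: 0x0007
cnt (3b) val=0 bits=0x0 at bit 3: 0x0007
ver (4b) val=1 bits=0x1 at bit 6: 0x0047
addr_hi (6b) val=53 bits=0x35 at bit 10: 0xd447
word = 0xd447 → little-endian bytes:
  [0]=0x47  [1]=0xd4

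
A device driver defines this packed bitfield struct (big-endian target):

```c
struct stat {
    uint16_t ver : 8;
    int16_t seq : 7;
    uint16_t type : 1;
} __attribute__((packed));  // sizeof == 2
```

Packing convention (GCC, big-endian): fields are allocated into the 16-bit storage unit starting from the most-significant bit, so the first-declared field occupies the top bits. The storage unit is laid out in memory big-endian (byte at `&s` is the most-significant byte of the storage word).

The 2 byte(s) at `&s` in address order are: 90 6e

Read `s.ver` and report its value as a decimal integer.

144

[0]=0x90 [1]=0x6e (big-endian) → word 0x906e
ver:8 @ bit 8 → (0x906e>>8)&0xff = 0x90  ←
seq:7 @ bit 1 → (0x906e>>1)&0x7f = 0x37
type:1 @ bit 0 → (0x906e>>0)&0x1 = 0x0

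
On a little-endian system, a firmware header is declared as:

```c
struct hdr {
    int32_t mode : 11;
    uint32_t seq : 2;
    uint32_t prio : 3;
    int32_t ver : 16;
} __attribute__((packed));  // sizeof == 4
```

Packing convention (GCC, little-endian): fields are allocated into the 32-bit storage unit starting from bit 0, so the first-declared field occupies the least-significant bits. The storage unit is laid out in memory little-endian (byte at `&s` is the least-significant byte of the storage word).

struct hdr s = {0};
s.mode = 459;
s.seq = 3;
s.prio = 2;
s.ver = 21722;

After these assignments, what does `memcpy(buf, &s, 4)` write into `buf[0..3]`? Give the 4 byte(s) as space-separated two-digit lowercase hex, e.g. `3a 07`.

cb 59 da 54

mode:11 = 459 → 0x1cb << 0 → word 0x000001cb
seq:2 = 3 → 0x3 << 11 → word 0x000019cb
prio:3 = 2 → 0x2 << 13 → word 0x000059cb
ver:16 = 21722 → 0x54da << 16 → word 0x54da59cb
word = 0x54da59cb → little-endian bytes:
  [0]=0xcb  [1]=0x59  [2]=0xda  [3]=0x54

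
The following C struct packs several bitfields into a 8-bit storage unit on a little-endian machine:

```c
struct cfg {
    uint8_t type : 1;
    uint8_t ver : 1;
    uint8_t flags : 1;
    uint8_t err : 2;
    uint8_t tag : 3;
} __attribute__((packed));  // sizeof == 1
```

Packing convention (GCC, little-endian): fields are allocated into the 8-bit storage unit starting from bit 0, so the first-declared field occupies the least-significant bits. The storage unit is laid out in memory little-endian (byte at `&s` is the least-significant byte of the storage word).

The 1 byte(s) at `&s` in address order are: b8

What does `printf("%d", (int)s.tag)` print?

5

[0]=0xb8 (little-endian) → word 0xb8
type [0+:1] = (word>>0) & 0x1 = 0
ver [1+:1] = (word>>1) & 0x1 = 0
flags [2+:1] = (word>>2) & 0x1 = 0
err [3+:2] = (word>>3) & 0x3 = 3
tag [5+:3] = (word>>5) & 0x7 = 5  ←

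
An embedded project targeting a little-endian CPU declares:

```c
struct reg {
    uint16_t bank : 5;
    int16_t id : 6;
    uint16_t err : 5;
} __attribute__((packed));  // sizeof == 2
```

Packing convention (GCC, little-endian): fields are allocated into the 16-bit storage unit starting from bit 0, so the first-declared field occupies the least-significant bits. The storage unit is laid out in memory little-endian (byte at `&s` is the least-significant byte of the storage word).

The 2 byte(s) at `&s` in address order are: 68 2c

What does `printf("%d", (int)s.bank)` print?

[0]=0x68 [1]=0x2c (little-endian) → word 0x2c68
bank [0+:5] = (word>>0) & 0x1f = 8  ←
id [5+:6] = (word>>5) & 0x3f = 35
err [11+:5] = (word>>11) & 0x1f = 5

8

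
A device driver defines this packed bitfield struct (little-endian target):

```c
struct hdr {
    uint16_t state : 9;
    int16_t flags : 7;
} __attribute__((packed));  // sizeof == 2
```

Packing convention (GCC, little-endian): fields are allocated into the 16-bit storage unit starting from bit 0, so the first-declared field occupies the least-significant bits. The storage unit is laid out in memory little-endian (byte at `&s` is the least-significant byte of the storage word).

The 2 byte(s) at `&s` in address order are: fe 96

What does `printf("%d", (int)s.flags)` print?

[0]=0xfe [1]=0x96 (little-endian) → word 0x96fe
state:9 @ bit 0 → (0x96fe>>0)&0x1ff = 0xfe
flags:7 @ bit 9 → (0x96fe>>9)&0x7f = 0x4b  ←
flags signed 7b, MSB=1: 75 - 128 = -53

-53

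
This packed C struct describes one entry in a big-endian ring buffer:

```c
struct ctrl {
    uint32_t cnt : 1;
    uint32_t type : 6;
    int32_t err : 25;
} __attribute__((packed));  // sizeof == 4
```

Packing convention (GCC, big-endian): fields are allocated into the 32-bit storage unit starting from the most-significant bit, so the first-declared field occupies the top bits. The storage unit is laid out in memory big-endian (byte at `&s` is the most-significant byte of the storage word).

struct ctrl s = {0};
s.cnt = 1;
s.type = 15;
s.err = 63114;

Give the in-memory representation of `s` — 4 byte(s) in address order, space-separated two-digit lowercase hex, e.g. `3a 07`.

9e 00 f6 8a

cnt (1b) val=1 bits=0x1 at bit 31: 0x80000000
type (6b) val=15 bits=0xf at bit 25: 0x9e000000
err (25b) val=63114 bits=0xf68a at bit 0: 0x9e00f68a
word = 0x9e00f68a → big-endian bytes:
  [0]=0x9e  [1]=0x00  [2]=0xf6  [3]=0x8a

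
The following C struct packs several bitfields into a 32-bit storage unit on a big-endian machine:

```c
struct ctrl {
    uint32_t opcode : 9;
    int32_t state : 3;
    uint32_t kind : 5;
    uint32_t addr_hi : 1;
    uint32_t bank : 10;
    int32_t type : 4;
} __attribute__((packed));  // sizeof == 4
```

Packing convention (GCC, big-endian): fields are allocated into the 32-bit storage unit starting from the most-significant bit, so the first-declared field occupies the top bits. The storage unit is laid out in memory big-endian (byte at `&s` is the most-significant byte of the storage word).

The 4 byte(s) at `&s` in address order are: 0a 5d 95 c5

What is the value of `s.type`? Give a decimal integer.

5

[0]=0x0a [1]=0x5d [2]=0x95 [3]=0xc5 (big-endian) → word 0x0a5d95c5
opcode [23+:9] = (word>>23) & 0x1ff = 20
state [20+:3] = (word>>20) & 0x7 = 5
kind [15+:5] = (word>>15) & 0x1f = 27
addr_hi [14+:1] = (word>>14) & 0x1 = 0
bank [4+:10] = (word>>4) & 0x3ff = 348
type [0+:4] = (word>>0) & 0xf = 5  ←
type signed 4b, MSB=0: value = 5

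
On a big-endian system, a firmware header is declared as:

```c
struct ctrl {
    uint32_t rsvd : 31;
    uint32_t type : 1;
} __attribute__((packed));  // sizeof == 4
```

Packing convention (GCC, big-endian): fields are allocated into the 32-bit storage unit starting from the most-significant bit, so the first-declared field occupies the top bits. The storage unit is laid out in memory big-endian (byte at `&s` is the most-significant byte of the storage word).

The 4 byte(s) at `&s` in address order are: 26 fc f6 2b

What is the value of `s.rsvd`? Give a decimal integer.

327056149

[0]=0x26 [1]=0xfc [2]=0xf6 [3]=0x2b (big-endian) → word 0x26fcf62b
rsvd [1+:31] = (word>>1) & 0x7fffffff = 327056149  ←
type [0+:1] = (word>>0) & 0x1 = 1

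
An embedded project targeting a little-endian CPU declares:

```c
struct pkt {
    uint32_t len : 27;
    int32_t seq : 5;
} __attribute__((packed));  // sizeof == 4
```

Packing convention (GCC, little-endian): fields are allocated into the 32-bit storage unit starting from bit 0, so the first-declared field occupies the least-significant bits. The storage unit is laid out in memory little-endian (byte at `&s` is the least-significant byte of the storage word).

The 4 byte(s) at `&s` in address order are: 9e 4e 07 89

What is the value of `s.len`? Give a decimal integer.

17256094

[0]=0x9e [1]=0x4e [2]=0x07 [3]=0x89 (little-endian) → word 0x89074e9e
len:27 @ bit 0 → (0x89074e9e>>0)&0x7ffffff = 0x1074e9e  ←
seq:5 @ bit 27 → (0x89074e9e>>27)&0x1f = 0x11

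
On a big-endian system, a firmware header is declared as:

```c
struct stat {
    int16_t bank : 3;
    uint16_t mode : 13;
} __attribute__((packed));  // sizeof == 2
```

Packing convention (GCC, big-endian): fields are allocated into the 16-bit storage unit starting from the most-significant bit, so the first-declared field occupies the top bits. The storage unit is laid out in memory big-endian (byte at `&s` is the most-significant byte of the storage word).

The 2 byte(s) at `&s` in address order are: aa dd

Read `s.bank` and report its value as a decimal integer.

[0]=0xaa [1]=0xdd (big-endian) → word 0xaadd
bank [13+:3] = (word>>13) & 0x7 = 5  ←
mode [0+:13] = (word>>0) & 0x1fff = 2781
bank signed 3b, MSB=1: 5 - 8 = -3

-3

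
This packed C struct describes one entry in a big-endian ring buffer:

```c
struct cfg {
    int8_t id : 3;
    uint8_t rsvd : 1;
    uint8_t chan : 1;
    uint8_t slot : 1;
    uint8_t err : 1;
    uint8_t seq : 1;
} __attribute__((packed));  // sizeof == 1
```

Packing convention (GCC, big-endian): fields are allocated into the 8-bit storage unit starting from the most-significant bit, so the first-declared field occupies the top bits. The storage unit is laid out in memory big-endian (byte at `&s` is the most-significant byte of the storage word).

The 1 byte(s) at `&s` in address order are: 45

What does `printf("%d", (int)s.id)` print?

2

[0]=0x45 (big-endian) → word 0x45
id:3 @ bit 5 → (0x45>>5)&0x7 = 0x2  ←
rsvd:1 @ bit 4 → (0x45>>4)&0x1 = 0x0
chan:1 @ bit 3 → (0x45>>3)&0x1 = 0x0
slot:1 @ bit 2 → (0x45>>2)&0x1 = 0x1
err:1 @ bit 1 → (0x45>>1)&0x1 = 0x0
seq:1 @ bit 0 → (0x45>>0)&0x1 = 0x1
id signed 3b, MSB=0: value = 2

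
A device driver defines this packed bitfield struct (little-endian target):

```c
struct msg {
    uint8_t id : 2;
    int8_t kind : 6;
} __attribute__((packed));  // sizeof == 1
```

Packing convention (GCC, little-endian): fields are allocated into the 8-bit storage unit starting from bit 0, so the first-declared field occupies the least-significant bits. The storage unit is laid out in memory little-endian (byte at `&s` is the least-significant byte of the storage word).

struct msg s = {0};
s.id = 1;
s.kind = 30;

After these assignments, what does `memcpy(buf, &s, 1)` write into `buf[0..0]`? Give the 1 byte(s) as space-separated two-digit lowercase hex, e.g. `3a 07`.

id (2b) val=1 bits=0x1 at bit 0: 0x01
kind (6b) val=30 bits=0x1e at bit 2: 0x79
word = 0x79 → little-endian bytes:
  [0]=0x79

79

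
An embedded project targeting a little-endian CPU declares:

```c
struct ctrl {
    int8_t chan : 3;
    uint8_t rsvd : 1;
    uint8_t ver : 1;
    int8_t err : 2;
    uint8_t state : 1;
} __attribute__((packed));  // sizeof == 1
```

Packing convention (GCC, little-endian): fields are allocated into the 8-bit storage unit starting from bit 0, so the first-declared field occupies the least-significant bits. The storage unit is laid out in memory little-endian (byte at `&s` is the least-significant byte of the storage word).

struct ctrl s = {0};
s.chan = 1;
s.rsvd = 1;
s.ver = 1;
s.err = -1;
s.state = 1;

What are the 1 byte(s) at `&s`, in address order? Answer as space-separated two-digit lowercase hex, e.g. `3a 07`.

[0+:3] chan=1 & 0x7 = 0x1; word=0x01
[3+:1] rsvd=1 & 0x1 = 0x1; word=0x09
[4+:1] ver=1 & 0x1 = 0x1; word=0x19
[5+:2] err=-1 & 0x3 = 0x3; word=0x79
[7+:1] state=1 & 0x1 = 0x1; word=0xf9
word = 0xf9 → little-endian bytes:
  [0]=0xf9

f9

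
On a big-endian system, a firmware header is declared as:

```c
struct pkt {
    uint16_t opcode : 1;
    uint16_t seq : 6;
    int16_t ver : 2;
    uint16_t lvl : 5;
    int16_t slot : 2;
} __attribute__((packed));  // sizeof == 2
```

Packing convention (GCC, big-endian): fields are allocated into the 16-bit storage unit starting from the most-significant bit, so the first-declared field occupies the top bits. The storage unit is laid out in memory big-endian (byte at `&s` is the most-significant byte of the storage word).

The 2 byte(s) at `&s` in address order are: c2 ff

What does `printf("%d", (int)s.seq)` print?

[0]=0xc2 [1]=0xff (big-endian) → word 0xc2ff
opcode:1 @ bit 15 → (0xc2ff>>15)&0x1 = 0x1
seq:6 @ bit 9 → (0xc2ff>>9)&0x3f = 0x21  ←
ver:2 @ bit 7 → (0xc2ff>>7)&0x3 = 0x1
lvl:5 @ bit 2 → (0xc2ff>>2)&0x1f = 0x1f
slot:2 @ bit 0 → (0xc2ff>>0)&0x3 = 0x3

33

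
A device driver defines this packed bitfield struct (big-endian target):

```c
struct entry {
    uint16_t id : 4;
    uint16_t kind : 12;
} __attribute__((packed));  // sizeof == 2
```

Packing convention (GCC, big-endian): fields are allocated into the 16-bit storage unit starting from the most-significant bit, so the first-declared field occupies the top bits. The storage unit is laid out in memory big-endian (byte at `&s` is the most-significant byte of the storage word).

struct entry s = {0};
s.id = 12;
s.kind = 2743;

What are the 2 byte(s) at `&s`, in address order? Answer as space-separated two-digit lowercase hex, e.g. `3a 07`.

[12+:4] id=12 & 0xf = 0xc; word=0xc000
[0+:12] kind=2743 & 0xfff = 0xab7; word=0xcab7
word = 0xcab7 → big-endian bytes:
  [0]=0xca  [1]=0xb7

ca b7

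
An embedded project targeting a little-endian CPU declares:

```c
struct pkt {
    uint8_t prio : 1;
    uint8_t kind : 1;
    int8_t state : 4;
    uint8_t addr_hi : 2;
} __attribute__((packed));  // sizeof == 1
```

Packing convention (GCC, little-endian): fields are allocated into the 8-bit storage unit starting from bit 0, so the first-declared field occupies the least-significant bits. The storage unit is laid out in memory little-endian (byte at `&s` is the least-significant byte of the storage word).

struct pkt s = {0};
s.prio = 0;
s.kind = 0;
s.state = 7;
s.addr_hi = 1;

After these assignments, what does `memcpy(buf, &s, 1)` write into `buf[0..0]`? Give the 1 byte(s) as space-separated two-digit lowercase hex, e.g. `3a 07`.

prio (1b) val=0 bits=0x0 at bit 0: 0x00
kind (1b) val=0 bits=0x0 at bit 1: 0x00
state (4b) val=7 bits=0x7 at bit 2: 0x1c
addr_hi (2b) val=1 bits=0x1 at bit 6: 0x5c
word = 0x5c → little-endian bytes:
  [0]=0x5c

5c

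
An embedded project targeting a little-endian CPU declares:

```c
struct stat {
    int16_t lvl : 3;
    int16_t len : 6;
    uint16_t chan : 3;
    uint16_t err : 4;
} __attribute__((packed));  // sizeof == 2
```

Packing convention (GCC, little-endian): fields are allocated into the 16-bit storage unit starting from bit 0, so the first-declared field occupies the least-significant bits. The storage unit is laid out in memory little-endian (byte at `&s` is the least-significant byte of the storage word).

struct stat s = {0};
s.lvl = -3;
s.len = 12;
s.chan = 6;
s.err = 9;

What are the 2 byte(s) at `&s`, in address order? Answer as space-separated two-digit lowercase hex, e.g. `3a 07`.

lvl:3 = -3 → 0x5 << 0 → word 0x0005
len:6 = 12 → 0xc << 3 → word 0x0065
chan:3 = 6 → 0x6 << 9 → word 0x0c65
err:4 = 9 → 0x9 << 12 → word 0x9c65
word = 0x9c65 → little-endian bytes:
  [0]=0x65  [1]=0x9c

65 9c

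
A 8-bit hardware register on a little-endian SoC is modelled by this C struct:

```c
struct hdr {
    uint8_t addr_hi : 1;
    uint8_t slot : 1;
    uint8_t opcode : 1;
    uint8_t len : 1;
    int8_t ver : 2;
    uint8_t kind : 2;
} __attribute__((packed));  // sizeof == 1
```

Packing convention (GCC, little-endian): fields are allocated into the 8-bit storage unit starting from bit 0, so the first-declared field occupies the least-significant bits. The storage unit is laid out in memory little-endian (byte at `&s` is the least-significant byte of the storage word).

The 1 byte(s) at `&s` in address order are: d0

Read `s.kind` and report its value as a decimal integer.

3

[0]=0xd0 (little-endian) → word 0xd0
addr_hi:1 @ bit 0 → (0xd0>>0)&0x1 = 0x0
slot:1 @ bit 1 → (0xd0>>1)&0x1 = 0x0
opcode:1 @ bit 2 → (0xd0>>2)&0x1 = 0x0
len:1 @ bit 3 → (0xd0>>3)&0x1 = 0x0
ver:2 @ bit 4 → (0xd0>>4)&0x3 = 0x1
kind:2 @ bit 6 → (0xd0>>6)&0x3 = 0x3  ←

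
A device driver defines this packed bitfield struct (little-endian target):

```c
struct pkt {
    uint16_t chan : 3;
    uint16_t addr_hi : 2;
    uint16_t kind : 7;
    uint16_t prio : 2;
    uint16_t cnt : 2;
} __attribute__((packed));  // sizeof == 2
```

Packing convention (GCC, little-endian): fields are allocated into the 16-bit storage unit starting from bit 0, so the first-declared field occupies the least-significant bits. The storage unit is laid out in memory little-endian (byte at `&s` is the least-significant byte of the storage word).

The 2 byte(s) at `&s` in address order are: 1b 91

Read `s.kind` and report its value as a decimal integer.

8

[0]=0x1b [1]=0x91 (little-endian) → word 0x911b
chan [0+:3] = (word>>0) & 0x7 = 3
addr_hi [3+:2] = (word>>3) & 0x3 = 3
kind [5+:7] = (word>>5) & 0x7f = 8  ←
prio [12+:2] = (word>>12) & 0x3 = 1
cnt [14+:2] = (word>>14) & 0x3 = 2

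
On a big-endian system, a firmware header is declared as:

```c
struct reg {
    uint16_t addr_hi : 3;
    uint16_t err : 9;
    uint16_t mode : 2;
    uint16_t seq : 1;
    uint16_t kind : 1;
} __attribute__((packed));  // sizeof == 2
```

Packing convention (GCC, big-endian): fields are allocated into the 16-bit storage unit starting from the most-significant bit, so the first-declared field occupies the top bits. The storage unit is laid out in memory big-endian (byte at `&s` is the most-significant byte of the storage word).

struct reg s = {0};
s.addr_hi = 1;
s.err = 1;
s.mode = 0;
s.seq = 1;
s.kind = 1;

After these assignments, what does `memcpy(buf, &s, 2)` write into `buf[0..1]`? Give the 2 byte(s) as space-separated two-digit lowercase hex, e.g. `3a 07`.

addr_hi (3b) val=1 bits=0x1 at bit 13: 0x2000
err (9b) val=1 bits=0x1 at bit 4: 0x2010
mode (2b) val=0 bits=0x0 at bit 2: 0x2010
seq (1b) val=1 bits=0x1 at bit 1: 0x2012
kind (1b) val=1 bits=0x1 at bit 0: 0x2013
word = 0x2013 → big-endian bytes:
  [0]=0x20  [1]=0x13

20 13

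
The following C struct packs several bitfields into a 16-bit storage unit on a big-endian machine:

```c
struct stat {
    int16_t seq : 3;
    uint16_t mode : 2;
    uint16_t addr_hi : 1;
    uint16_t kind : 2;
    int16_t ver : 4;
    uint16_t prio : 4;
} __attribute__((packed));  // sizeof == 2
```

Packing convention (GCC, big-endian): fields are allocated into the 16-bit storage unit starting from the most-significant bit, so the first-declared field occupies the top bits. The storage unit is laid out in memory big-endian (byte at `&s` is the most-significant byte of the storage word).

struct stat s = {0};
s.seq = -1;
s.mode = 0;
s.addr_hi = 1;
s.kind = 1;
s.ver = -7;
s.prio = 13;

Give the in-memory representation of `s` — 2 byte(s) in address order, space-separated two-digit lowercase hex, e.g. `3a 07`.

seq (3b) val=-1 bits=0x7 at bit 13: 0xe000
mode (2b) val=0 bits=0x0 at bit 11: 0xe000
addr_hi (1b) val=1 bits=0x1 at bit 10: 0xe400
kind (2b) val=1 bits=0x1 at bit 8: 0xe500
ver (4b) val=-7 bits=0x9 at bit 4: 0xe590
prio (4b) val=13 bits=0xd at bit 0: 0xe59d
word = 0xe59d → big-endian bytes:
  [0]=0xe5  [1]=0x9d

e5 9d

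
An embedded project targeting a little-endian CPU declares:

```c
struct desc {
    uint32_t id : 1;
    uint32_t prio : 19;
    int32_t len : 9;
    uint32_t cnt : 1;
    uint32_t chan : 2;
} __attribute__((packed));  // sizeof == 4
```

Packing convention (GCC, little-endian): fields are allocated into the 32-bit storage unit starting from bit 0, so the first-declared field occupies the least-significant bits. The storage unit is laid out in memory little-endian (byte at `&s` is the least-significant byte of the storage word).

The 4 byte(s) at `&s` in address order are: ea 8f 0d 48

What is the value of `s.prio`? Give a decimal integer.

[0]=0xea [1]=0x8f [2]=0x0d [3]=0x48 (little-endian) → word 0x480d8fea
id [0+:1] = (word>>0) & 0x1 = 0
prio [1+:19] = (word>>1) & 0x7ffff = 444405  ←
len [20+:9] = (word>>20) & 0x1ff = 128
cnt [29+:1] = (word>>29) & 0x1 = 0
chan [30+:2] = (word>>30) & 0x3 = 1

444405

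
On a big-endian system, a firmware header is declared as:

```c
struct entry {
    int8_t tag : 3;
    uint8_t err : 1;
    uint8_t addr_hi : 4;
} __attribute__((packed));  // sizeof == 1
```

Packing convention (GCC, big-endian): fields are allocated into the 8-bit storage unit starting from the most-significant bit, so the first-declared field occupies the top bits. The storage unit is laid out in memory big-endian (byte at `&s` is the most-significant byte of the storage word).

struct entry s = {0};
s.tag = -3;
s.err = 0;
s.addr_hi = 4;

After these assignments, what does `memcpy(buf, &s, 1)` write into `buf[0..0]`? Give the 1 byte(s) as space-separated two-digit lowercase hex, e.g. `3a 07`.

tag:3 = -3 → 0x5 << 5 → word 0xa0
err:1 = 0 → 0x0 << 4 → word 0xa0
addr_hi:4 = 4 → 0x4 << 0 → word 0xa4
word = 0xa4 → big-endian bytes:
  [0]=0xa4

a4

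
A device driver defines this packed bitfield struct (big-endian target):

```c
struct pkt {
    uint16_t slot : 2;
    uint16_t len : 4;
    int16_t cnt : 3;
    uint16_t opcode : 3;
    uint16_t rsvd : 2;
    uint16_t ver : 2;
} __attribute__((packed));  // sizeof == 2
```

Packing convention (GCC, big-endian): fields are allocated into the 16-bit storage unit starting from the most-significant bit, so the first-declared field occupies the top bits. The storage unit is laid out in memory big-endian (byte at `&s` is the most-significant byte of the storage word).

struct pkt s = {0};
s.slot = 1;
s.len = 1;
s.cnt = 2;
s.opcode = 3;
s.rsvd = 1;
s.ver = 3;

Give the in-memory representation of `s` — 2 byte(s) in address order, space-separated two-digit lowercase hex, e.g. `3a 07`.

45 37

slot (2b) val=1 bits=0x1 at bit 14: 0x4000
len (4b) val=1 bits=0x1 at bit 10: 0x4400
cnt (3b) val=2 bits=0x2 at bit 7: 0x4500
opcode (3b) val=3 bits=0x3 at bit 4: 0x4530
rsvd (2b) val=1 bits=0x1 at bit 2: 0x4534
ver (2b) val=3 bits=0x3 at bit 0: 0x4537
word = 0x4537 → big-endian bytes:
  [0]=0x45  [1]=0x37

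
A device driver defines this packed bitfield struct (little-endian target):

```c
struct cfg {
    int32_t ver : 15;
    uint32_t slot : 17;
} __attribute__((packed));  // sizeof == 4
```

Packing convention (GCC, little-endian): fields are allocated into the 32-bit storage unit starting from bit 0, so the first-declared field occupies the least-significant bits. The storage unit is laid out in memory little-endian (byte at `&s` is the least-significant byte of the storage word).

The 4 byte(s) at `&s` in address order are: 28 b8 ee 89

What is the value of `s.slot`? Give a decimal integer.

70621

[0]=0x28 [1]=0xb8 [2]=0xee [3]=0x89 (little-endian) → word 0x89eeb828
ver:15 @ bit 0 → (0x89eeb828>>0)&0x7fff = 0x3828
slot:17 @ bit 15 → (0x89eeb828>>15)&0x1ffff = 0x113dd  ←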